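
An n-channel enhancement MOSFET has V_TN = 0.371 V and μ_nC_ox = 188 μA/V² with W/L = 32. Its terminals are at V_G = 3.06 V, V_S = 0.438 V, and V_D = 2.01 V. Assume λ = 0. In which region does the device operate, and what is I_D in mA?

V_GS = V_G − V_S = 3.06 − 0.438 = 2.62 V; V_DS = V_D − V_S = 2.01 − 0.438 = 1.57 V.
k_n = μ_nC_ox · (W/L) = 6.016 mA/V².
V_ov = V_GS − V_TN = 2.62 − 0.371 = 2.25 V.
Since V_DS = 1.57 V < V_ov = 2.25 V, the device is in the triode region.
I_D = k_n [V_ov · V_DS − ½ V_DS²] = 6.016 × [2.25 × 1.57 − 0.5 × 1.57²] = 13.9 mA.

Triode; I_D = 13.9 mA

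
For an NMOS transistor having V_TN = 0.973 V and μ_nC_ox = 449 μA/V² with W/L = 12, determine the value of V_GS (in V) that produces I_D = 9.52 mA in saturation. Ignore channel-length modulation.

k_n = μ_nC_ox · (W/L) = 5.388 mA/V².
In saturation I_D = ½ k_n (V_GS − V_TN)², so V_GS − V_TN = √(2 I_D / k_n) = √(2 × 9.52 / 5.388) = 1.88 V.
V_GS = 0.973 + 1.88 = 2.85 V.

V_GS = 2.85 V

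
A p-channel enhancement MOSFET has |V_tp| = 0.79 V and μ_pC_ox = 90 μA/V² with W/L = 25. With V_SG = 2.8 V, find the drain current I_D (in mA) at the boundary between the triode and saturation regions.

I_D = 4.55 mA

At the boundary V_SD = V_ov = V_SG − |V_tp| = 2.8 − 0.79 = 2.01 V.
k_p = μ_pC_ox · (W/L) = 2.25 mA/V².
I_D = ½ k_p V_ov² = 0.5 × 2.25 × 2.01² = 4.55 mA.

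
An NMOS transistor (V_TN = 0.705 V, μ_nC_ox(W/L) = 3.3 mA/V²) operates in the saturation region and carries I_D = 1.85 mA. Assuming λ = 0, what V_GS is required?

In saturation I_D = ½ k_n (V_GS − V_TN)², so V_GS − V_TN = √(2 I_D / k_n) = √(2 × 1.85 / 3.3) = 1.06 V.
V_GS = 0.705 + 1.06 = 1.76 V.

V_GS = 1.76 V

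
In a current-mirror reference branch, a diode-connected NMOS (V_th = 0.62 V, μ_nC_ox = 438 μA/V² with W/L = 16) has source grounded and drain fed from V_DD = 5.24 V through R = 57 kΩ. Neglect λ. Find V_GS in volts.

With gate tied to drain, V_GS = V_DS ≥ V_GS − V_th, so the device is in saturation.
k_n = μ_nC_ox · (W/L) = 7.008 mA/V².
KCL at the drain: ½ k_n (V_GS − V_th)² = (V_DD − V_GS)/R.
Let x = V_GS − 0.62. Then 200 x² + x − 4.62 = 0, giving x = 0.15 V (positive root), so V_GS = 0.77 V.
I_D = (V_DD − V_GS)/R = (5.24 − 0.77) / 57 = 0.0784 mA.

V_GS = 0.770 V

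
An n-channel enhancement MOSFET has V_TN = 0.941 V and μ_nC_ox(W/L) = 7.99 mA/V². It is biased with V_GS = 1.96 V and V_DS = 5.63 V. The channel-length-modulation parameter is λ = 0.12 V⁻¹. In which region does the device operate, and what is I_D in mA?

V_ov = V_GS − V_TN = 1.96 − 0.941 = 1.02 V.
Since V_DS = 5.63 V ≥ V_ov = 1.02 V, the device is in saturation.
I_D = ½ k_n V_ov² (1 + λ V_DS) = 0.5 × 7.99 × 1.02² × (1 + 0.12 × 5.63) = 6.95 mA.

Saturation; I_D = 6.95 mA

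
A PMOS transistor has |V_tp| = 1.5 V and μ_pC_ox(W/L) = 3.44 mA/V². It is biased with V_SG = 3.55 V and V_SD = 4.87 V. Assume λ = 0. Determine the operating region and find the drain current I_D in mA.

V_ov = V_SG − |V_tp| = 3.55 − 1.5 = 2.05 V.
Since V_SD = 4.87 V ≥ V_ov = 2.05 V, the device is in saturation.
I_D = ½ k_p V_ov² = 0.5 × 3.44 × 2.05² = 7.23 mA.

Saturation; I_D = 7.23 mA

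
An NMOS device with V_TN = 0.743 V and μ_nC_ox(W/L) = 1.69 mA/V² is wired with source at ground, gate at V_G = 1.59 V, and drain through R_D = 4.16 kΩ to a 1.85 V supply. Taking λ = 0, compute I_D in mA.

V_GS = V_G = 1.59 V, so V_ov = 1.59 − 0.743 = 0.847 V.
Assume saturation: I_D = ½ k_n V_ov² = 0.5 × 1.69 × 0.847² = 0.606 mA, giving V_DS = V_DD − I_D R_D = 1.85 − 0.606 × 4.16 = -0.672 V.
But -0.672 V < V_ov = 0.847 V, so the device is actually in triode.
In triode I_D = k_n[V_ov V_DS − ½ V_DS²] and I_D = (V_DD − V_DS)/R_D. Equating: 3.52 V_DS² − 6.955 V_DS + 1.85 = 0, giving V_DS = 0.317 V (the root below V_ov).
I_D = (1.85 − 0.317) / 4.16 = 0.369 mA.

I_D = 0.369 mA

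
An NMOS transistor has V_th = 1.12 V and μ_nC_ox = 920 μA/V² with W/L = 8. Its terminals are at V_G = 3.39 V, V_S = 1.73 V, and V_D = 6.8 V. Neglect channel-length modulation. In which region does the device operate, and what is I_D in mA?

Saturation; I_D = 1.07 mA

V_GS = V_G − V_S = 3.39 − 1.73 = 1.66 V; V_DS = V_D − V_S = 6.8 − 1.73 = 5.07 V.
k_n = μ_nC_ox · (W/L) = 7.36 mA/V².
V_ov = V_GS − V_th = 1.66 − 1.12 = 0.54 V.
Since V_DS = 5.07 V ≥ V_ov = 0.54 V, the device is in saturation.
I_D = ½ k_n V_ov² = 0.5 × 7.36 × 0.54² = 1.07 mA.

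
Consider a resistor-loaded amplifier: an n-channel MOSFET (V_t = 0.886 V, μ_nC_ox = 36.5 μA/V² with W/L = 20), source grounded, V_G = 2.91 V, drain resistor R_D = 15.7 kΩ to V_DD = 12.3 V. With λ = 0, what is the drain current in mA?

I_D = 0.746 mA

V_GS = V_G = 2.91 V, so V_ov = 2.91 − 0.886 = 2.02 V.
k_n = μ_nC_ox · (W/L) = 0.73 mA/V².
Assume saturation: I_D = ½ k_n V_ov² = 0.5 × 0.73 × 2.02² = 1.5 mA, giving V_DS = V_DD − I_D R_D = 12.3 − 1.5 × 15.7 = -11.2 V.
But -11.2 V < V_ov = 2.02 V, so the device is actually in triode.
In triode I_D = k_n[V_ov V_DS − ½ V_DS²] and I_D = (V_DD − V_DS)/R_D. Equating: 5.73 V_DS² − 24.2 V_DS + 12.3 = 0, giving V_DS = 0.591 V (the root below V_ov).
I_D = (12.3 − 0.591) / 15.7 = 0.746 mA.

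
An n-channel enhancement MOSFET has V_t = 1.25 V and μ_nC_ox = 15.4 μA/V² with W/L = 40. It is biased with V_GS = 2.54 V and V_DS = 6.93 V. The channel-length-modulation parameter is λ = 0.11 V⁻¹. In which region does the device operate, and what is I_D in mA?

k_n = μ_nC_ox · (W/L) = 0.616 mA/V².
V_ov = V_GS − V_t = 2.54 − 1.25 = 1.29 V.
Since V_DS = 6.93 V ≥ V_ov = 1.29 V, the device is in saturation.
I_D = ½ k_n V_ov² (1 + λ V_DS) = 0.5 × 0.616 × 1.29² × (1 + 0.11 × 6.93) = 0.903 mA.

Saturation; I_D = 0.903 mA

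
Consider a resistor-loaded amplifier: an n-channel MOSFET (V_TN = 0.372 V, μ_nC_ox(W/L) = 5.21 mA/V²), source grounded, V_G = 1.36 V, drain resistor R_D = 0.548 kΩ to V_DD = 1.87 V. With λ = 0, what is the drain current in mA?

I_D = 2.24 mA

V_GS = V_G = 1.36 V, so V_ov = 1.36 − 0.372 = 0.988 V.
Assume saturation: I_D = ½ k_n V_ov² = 0.5 × 5.21 × 0.988² = 2.54 mA, giving V_DS = V_DD − I_D R_D = 1.87 − 2.54 × 0.548 = 0.477 V.
But 0.477 V < V_ov = 0.988 V, so the device is actually in triode.
In triode I_D = k_n[V_ov V_DS − ½ V_DS²] and I_D = (V_DD − V_DS)/R_D. Equating: 1.43 V_DS² − 3.821 V_DS + 1.87 = 0, giving V_DS = 0.645 V (the root below V_ov).
I_D = (1.87 − 0.645) / 0.548 = 2.24 mA.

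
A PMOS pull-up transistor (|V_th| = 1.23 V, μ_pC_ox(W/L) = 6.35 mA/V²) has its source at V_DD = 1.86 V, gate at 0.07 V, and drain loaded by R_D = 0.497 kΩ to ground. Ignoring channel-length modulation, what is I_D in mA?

I_D = 0.996 mA

V_SG = V_DD − V_G = 1.86 − 0.07 = 1.79 V, so V_ov = 1.79 − 1.23 = 0.56 V.
Assume saturation: I_D = ½ k_p V_ov² = 0.5 × 6.35 × 0.56² = 0.996 mA, giving V_SD = V_DD − I_D R_D = 1.86 − 0.996 × 0.497 = 1.37 V.
V_SD = 1.37 V ≥ V_ov = 0.56 V, confirming saturation.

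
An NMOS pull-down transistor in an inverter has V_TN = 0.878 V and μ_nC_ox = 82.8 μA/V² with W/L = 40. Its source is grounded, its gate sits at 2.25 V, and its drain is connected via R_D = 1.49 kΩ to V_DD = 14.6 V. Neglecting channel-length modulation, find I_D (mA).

V_GS = V_G = 2.25 V, so V_ov = 2.25 − 0.878 = 1.37 V.
k_n = μ_nC_ox · (W/L) = 3.312 mA/V².
Assume saturation: I_D = ½ k_n V_ov² = 0.5 × 3.312 × 1.37² = 3.12 mA, giving V_DS = V_DD − I_D R_D = 14.6 − 3.12 × 1.49 = 9.96 V.
V_DS = 9.96 V ≥ V_ov = 1.37 V, confirming saturation.

I_D = 3.12 mA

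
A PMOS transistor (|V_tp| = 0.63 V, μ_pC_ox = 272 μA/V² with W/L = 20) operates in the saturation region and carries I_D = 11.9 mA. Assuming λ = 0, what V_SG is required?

V_SG = 2.72 V

k_p = μ_pC_ox · (W/L) = 5.44 mA/V².
In saturation I_D = ½ k_p (V_SG − |V_tp|)², so V_SG − |V_tp| = √(2 I_D / k_p) = √(2 × 11.9 / 5.44) = 2.09 V.
V_SG = 0.63 + 2.09 = 2.72 V.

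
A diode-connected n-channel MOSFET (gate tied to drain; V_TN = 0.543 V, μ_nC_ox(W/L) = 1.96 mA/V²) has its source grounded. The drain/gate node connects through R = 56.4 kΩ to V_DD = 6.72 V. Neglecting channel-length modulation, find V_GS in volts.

V_GS = 0.868 V

With gate tied to drain, V_GS = V_DS ≥ V_GS − V_TN, so the device is in saturation.
KCL at the drain: ½ k_n (V_GS − V_TN)² = (V_DD − V_GS)/R.
Let x = V_GS − 0.543. Then 55.3 x² + x − 6.177 = 0, giving x = 0.325 V (positive root), so V_GS = 0.868 V.
I_D = (V_DD − V_GS)/R = (6.72 − 0.868) / 56.4 = 0.104 mA.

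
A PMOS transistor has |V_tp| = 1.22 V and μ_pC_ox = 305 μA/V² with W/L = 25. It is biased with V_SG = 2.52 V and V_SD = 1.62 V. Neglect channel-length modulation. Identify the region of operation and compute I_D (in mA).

Saturation; I_D = 6.44 mA

k_p = μ_pC_ox · (W/L) = 7.625 mA/V².
V_ov = V_SG − |V_tp| = 2.52 − 1.22 = 1.3 V.
Since V_SD = 1.62 V ≥ V_ov = 1.3 V, the device is in saturation.
I_D = ½ k_p V_ov² = 0.5 × 7.625 × 1.3² = 6.44 mA.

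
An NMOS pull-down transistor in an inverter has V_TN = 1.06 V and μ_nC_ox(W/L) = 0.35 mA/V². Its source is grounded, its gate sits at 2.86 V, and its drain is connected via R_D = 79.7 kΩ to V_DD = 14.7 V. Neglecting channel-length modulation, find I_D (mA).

I_D = 0.181 mA

V_GS = V_G = 2.86 V, so V_ov = 2.86 − 1.06 = 1.8 V.
Assume saturation: I_D = ½ k_n V_ov² = 0.5 × 0.35 × 1.8² = 0.567 mA, giving V_DS = V_DD − I_D R_D = 14.7 − 0.567 × 79.7 = -30.5 V.
But -30.5 V < V_ov = 1.8 V, so the device is actually in triode.
In triode I_D = k_n[V_ov V_DS − ½ V_DS²] and I_D = (V_DD − V_DS)/R_D. Equating: 13.9 V_DS² − 51.21 V_DS + 14.7 = 0, giving V_DS = 0.314 V (the root below V_ov).
I_D = (14.7 − 0.314) / 79.7 = 0.181 mA.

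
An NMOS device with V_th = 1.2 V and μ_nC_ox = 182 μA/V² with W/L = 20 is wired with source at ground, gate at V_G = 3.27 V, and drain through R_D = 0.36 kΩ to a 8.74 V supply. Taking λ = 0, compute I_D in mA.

I_D = 7.80 mA

V_GS = V_G = 3.27 V, so V_ov = 3.27 − 1.2 = 2.07 V.
k_n = μ_nC_ox · (W/L) = 3.64 mA/V².
Assume saturation: I_D = ½ k_n V_ov² = 0.5 × 3.64 × 2.07² = 7.8 mA, giving V_DS = V_DD − I_D R_D = 8.74 − 7.8 × 0.36 = 5.93 V.
V_DS = 5.93 V ≥ V_ov = 2.07 V, confirming saturation.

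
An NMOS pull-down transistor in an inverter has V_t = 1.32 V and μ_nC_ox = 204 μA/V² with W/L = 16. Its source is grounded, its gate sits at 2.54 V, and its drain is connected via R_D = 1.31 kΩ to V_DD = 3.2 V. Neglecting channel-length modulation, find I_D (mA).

I_D = 1.93 mA

V_GS = V_G = 2.54 V, so V_ov = 2.54 − 1.32 = 1.22 V.
k_n = μ_nC_ox · (W/L) = 3.264 mA/V².
Assume saturation: I_D = ½ k_n V_ov² = 0.5 × 3.264 × 1.22² = 2.43 mA, giving V_DS = V_DD − I_D R_D = 3.2 − 2.43 × 1.31 = 0.0179 V.
But 0.0179 V < V_ov = 1.22 V, so the device is actually in triode.
In triode I_D = k_n[V_ov V_DS − ½ V_DS²] and I_D = (V_DD − V_DS)/R_D. Equating: 2.14 V_DS² − 6.217 V_DS + 3.2 = 0, giving V_DS = 0.668 V (the root below V_ov).
I_D = (3.2 − 0.668) / 1.31 = 1.93 mA.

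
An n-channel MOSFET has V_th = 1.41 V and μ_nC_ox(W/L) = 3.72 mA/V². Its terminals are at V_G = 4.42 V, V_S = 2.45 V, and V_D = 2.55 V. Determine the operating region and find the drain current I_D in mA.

Triode; I_D = 0.190 mA

V_GS = V_G − V_S = 4.42 − 2.45 = 1.97 V; V_DS = V_D − V_S = 2.55 − 2.45 = 0.1 V.
V_ov = V_GS − V_th = 1.97 − 1.41 = 0.56 V.
Since V_DS = 0.1 V < V_ov = 0.56 V, the device is in the triode region.
I_D = k_n [V_ov · V_DS − ½ V_DS²] = 3.72 × [0.56 × 0.1 − 0.5 × 0.1²] = 0.19 mA.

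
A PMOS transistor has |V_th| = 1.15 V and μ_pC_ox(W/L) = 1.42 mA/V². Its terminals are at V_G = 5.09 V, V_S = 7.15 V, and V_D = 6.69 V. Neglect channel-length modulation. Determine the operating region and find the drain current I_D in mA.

V_SG = V_S − V_G = 7.15 − 5.09 = 2.06 V; V_SD = V_S − V_D = 7.15 − 6.69 = 0.46 V.
V_ov = V_SG − |V_th| = 2.06 − 1.15 = 0.91 V.
Since V_SD = 0.46 V < V_ov = 0.91 V, the device is in the triode region.
I_D = k_p [V_ov · V_SD − ½ V_SD²] = 1.42 × [0.91 × 0.46 − 0.5 × 0.46²] = 0.444 mA.

Triode; I_D = 0.444 mA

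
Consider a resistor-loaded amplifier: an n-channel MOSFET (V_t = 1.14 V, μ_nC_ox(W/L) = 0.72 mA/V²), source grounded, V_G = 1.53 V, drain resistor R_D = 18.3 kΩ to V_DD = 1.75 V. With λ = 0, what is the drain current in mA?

V_GS = V_G = 1.53 V, so V_ov = 1.53 − 1.14 = 0.39 V.
Assume saturation: I_D = ½ k_n V_ov² = 0.5 × 0.72 × 0.39² = 0.0548 mA, giving V_DS = V_DD − I_D R_D = 1.75 − 0.0548 × 18.3 = 0.748 V.
V_DS = 0.748 V ≥ V_ov = 0.39 V, confirming saturation.

I_D = 0.0548 mA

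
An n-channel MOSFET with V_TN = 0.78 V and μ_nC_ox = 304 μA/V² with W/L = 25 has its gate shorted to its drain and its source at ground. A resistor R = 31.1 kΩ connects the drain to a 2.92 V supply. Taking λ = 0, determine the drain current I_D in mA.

With gate tied to drain, V_GS = V_DS ≥ V_GS − V_TN, so the device is in saturation.
k_n = μ_nC_ox · (W/L) = 7.6 mA/V².
KCL at the drain: ½ k_n (V_GS − V_TN)² = (V_DD − V_GS)/R.
Let x = V_GS − 0.78. Then 118 x² + x − 2.14 = 0, giving x = 0.13 V (positive root), so V_GS = 0.91 V.
I_D = (V_DD − V_GS)/R = (2.92 − 0.91) / 31.1 = 0.0646 mA.

I_D = 0.0646 mA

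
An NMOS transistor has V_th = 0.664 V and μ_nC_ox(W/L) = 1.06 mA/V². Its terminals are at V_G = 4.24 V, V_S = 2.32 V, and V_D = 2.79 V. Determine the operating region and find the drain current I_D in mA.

Triode; I_D = 0.509 mA

V_GS = V_G − V_S = 4.24 − 2.32 = 1.92 V; V_DS = V_D − V_S = 2.79 − 2.32 = 0.47 V.
V_ov = V_GS − V_th = 1.92 − 0.664 = 1.26 V.
Since V_DS = 0.47 V < V_ov = 1.26 V, the device is in the triode region.
I_D = k_n [V_ov · V_DS − ½ V_DS²] = 1.06 × [1.26 × 0.47 − 0.5 × 0.47²] = 0.509 mA.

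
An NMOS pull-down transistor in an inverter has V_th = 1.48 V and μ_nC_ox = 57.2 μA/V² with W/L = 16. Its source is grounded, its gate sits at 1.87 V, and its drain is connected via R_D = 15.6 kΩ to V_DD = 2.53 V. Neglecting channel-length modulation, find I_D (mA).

V_GS = V_G = 1.87 V, so V_ov = 1.87 − 1.48 = 0.39 V.
k_n = μ_nC_ox · (W/L) = 0.9152 mA/V².
Assume saturation: I_D = ½ k_n V_ov² = 0.5 × 0.9152 × 0.39² = 0.0696 mA, giving V_DS = V_DD − I_D R_D = 2.53 − 0.0696 × 15.6 = 1.44 V.
V_DS = 1.44 V ≥ V_ov = 0.39 V, confirming saturation.

I_D = 0.0696 mA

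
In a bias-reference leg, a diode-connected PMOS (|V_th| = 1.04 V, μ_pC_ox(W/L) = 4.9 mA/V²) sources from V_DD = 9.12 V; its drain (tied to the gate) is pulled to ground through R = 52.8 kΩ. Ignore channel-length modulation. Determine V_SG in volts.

V_SG = 1.29 V

With gate tied to drain, V_SG = V_SD ≥ V_SG − |V_th|, so the device is in saturation.
KCL at the drain: ½ k_p (V_SG − |V_th|)² = (V_DD − V_SG)/R.
Let x = V_SG − 1.04. Then 129 x² + x − 8.08 = 0, giving x = 0.246 V (positive root), so V_SG = 1.29 V.
I_D = (V_DD − V_SG)/R = (9.12 − 1.29) / 52.8 = 0.148 mA.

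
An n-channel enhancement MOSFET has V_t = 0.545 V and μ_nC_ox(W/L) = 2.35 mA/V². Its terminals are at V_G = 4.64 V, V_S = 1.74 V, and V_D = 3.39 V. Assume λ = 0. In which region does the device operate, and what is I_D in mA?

V_GS = V_G − V_S = 4.64 − 1.74 = 2.9 V; V_DS = V_D − V_S = 3.39 − 1.74 = 1.65 V.
V_ov = V_GS − V_t = 2.9 − 0.545 = 2.35 V.
Since V_DS = 1.65 V < V_ov = 2.35 V, the device is in the triode region.
I_D = k_n [V_ov · V_DS − ½ V_DS²] = 2.35 × [2.35 × 1.65 − 0.5 × 1.65²] = 5.93 mA.

Triode; I_D = 5.93 mA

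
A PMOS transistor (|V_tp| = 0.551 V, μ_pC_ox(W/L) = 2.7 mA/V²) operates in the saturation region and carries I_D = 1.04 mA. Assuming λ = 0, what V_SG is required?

In saturation I_D = ½ k_p (V_SG − |V_tp|)², so V_SG − |V_tp| = √(2 I_D / k_p) = √(2 × 1.04 / 2.7) = 0.878 V.
V_SG = 0.551 + 0.878 = 1.43 V.

V_SG = 1.43 V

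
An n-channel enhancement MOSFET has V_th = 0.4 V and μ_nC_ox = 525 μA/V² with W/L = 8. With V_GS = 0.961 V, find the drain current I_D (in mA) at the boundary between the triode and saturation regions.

At the boundary V_DS = V_ov = V_GS − V_th = 0.961 − 0.4 = 0.561 V.
k_n = μ_nC_ox · (W/L) = 4.2 mA/V².
I_D = ½ k_n V_ov² = 0.5 × 4.2 × 0.561² = 0.661 mA.

I_D = 0.661 mA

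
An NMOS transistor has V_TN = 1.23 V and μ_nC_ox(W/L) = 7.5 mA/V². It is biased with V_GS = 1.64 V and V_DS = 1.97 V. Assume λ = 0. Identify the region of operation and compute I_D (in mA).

Saturation; I_D = 0.630 mA

V_ov = V_GS − V_TN = 1.64 − 1.23 = 0.41 V.
Since V_DS = 1.97 V ≥ V_ov = 0.41 V, the device is in saturation.
I_D = ½ k_n V_ov² = 0.5 × 7.5 × 0.41² = 0.63 mA.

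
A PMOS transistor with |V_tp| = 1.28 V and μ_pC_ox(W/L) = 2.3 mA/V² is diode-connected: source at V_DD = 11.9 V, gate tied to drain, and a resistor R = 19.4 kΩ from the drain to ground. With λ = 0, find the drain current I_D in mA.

I_D = 0.513 mA

With gate tied to drain, V_SG = V_SD ≥ V_SG − |V_tp|, so the device is in saturation.
KCL at the drain: ½ k_p (V_SG − |V_tp|)² = (V_DD − V_SG)/R.
Let x = V_SG − 1.28. Then 22.3 x² + x − 10.62 = 0, giving x = 0.668 V (positive root), so V_SG = 1.95 V.
I_D = (V_DD − V_SG)/R = (11.9 − 1.95) / 19.4 = 0.513 mA.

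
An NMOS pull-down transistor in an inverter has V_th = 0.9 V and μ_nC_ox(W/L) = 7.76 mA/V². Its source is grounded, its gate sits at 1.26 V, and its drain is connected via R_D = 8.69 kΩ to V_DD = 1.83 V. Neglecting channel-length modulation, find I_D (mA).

V_GS = V_G = 1.26 V, so V_ov = 1.26 − 0.9 = 0.36 V.
Assume saturation: I_D = ½ k_n V_ov² = 0.5 × 7.76 × 0.36² = 0.503 mA, giving V_DS = V_DD − I_D R_D = 1.83 − 0.503 × 8.69 = -2.54 V.
But -2.54 V < V_ov = 0.36 V, so the device is actually in triode.
In triode I_D = k_n[V_ov V_DS − ½ V_DS²] and I_D = (V_DD − V_DS)/R_D. Equating: 33.7 V_DS² − 25.28 V_DS + 1.83 = 0, giving V_DS = 0.0812 V (the root below V_ov).
I_D = (1.83 − 0.0812) / 8.69 = 0.201 mA.

I_D = 0.201 mA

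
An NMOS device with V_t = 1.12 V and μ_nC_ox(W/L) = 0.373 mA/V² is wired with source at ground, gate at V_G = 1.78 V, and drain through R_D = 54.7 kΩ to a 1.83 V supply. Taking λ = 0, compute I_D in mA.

V_GS = V_G = 1.78 V, so V_ov = 1.78 − 1.12 = 0.66 V.
Assume saturation: I_D = ½ k_n V_ov² = 0.5 × 0.373 × 0.66² = 0.0812 mA, giving V_DS = V_DD − I_D R_D = 1.83 − 0.0812 × 54.7 = -2.61 V.
But -2.61 V < V_ov = 0.66 V, so the device is actually in triode.
In triode I_D = k_n[V_ov V_DS − ½ V_DS²] and I_D = (V_DD − V_DS)/R_D. Equating: 10.2 V_DS² − 14.47 V_DS + 1.83 = 0, giving V_DS = 0.14 V (the root below V_ov).
I_D = (1.83 − 0.14) / 54.7 = 0.0309 mA.

I_D = 0.0309 mA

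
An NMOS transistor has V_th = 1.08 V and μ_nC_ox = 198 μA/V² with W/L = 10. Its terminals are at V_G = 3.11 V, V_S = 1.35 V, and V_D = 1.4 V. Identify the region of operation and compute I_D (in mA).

V_GS = V_G − V_S = 3.11 − 1.35 = 1.76 V; V_DS = V_D − V_S = 1.4 − 1.35 = 0.05 V.
k_n = μ_nC_ox · (W/L) = 1.98 mA/V².
V_ov = V_GS − V_th = 1.76 − 1.08 = 0.68 V.
Since V_DS = 0.05 V < V_ov = 0.68 V, the device is in the triode region.
I_D = k_n [V_ov · V_DS − ½ V_DS²] = 1.98 × [0.68 × 0.05 − 0.5 × 0.05²] = 0.0648 mA.

Triode; I_D = 0.0648 mA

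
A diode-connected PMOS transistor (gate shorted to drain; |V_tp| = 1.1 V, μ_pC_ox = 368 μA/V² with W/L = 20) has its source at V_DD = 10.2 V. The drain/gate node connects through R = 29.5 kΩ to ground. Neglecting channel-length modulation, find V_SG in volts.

V_SG = 1.38 V

With gate tied to drain, V_SG = V_SD ≥ V_SG − |V_tp|, so the device is in saturation.
k_p = μ_pC_ox · (W/L) = 7.36 mA/V².
KCL at the drain: ½ k_p (V_SG − |V_tp|)² = (V_DD − V_SG)/R.
Let x = V_SG − 1.1. Then 109 x² + x − 9.1 = 0, giving x = 0.285 V (positive root), so V_SG = 1.38 V.
I_D = (V_DD − V_SG)/R = (10.2 − 1.38) / 29.5 = 0.299 mA.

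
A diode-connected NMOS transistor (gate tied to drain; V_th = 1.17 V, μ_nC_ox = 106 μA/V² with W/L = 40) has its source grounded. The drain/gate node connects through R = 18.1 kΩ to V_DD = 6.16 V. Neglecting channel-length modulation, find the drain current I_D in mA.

With gate tied to drain, V_GS = V_DS ≥ V_GS − V_th, so the device is in saturation.
k_n = μ_nC_ox · (W/L) = 4.24 mA/V².
KCL at the drain: ½ k_n (V_GS − V_th)² = (V_DD − V_GS)/R.
Let x = V_GS − 1.17. Then 38.4 x² + x − 4.99 = 0, giving x = 0.348 V (positive root), so V_GS = 1.52 V.
I_D = (V_DD − V_GS)/R = (6.16 − 1.52) / 18.1 = 0.256 mA.

I_D = 0.256 mA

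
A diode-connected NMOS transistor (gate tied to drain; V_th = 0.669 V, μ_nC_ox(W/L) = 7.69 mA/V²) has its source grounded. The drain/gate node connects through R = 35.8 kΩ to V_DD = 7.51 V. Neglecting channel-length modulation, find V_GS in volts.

V_GS = 0.888 V

With gate tied to drain, V_GS = V_DS ≥ V_GS − V_th, so the device is in saturation.
KCL at the drain: ½ k_n (V_GS − V_th)² = (V_DD − V_GS)/R.
Let x = V_GS − 0.669. Then 138 x² + x − 6.841 = 0, giving x = 0.219 V (positive root), so V_GS = 0.888 V.
I_D = (V_DD − V_GS)/R = (7.51 − 0.888) / 35.8 = 0.185 mA.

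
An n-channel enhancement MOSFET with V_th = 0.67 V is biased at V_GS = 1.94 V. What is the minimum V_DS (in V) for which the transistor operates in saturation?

The boundary between triode and saturation is V_DS = V_GS − V_th = V_ov.
V_ov = 1.94 − 0.67 = 1.27 V.

V_DS,sat = 1.27 V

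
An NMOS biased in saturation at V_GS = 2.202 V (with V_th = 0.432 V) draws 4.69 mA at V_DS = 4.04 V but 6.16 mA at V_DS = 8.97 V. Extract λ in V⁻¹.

With V_GS fixed, I_D ∝ (1 + λ V_DS) in saturation, so I_D2/I_D1 = (1 + λ V_DS2)/(1 + λ V_DS1).
6.16/4.69 = 1.313 = (1 + 8.97 λ)/(1 + 4.04 λ).
Solving: λ (I_D1 V_DS2 − I_D2 V_DS1) = I_D2 − I_D1, so λ = (6.16 − 4.69) / (4.69 × 8.97 − 6.16 × 4.04) = 1.47 / 17.2 = 0.0856 V⁻¹.

λ = 0.0856 V⁻¹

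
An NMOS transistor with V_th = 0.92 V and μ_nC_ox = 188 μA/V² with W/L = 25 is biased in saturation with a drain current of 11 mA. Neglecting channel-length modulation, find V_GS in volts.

k_n = μ_nC_ox · (W/L) = 4.7 mA/V².
In saturation I_D = ½ k_n (V_GS − V_th)², so V_GS − V_th = √(2 I_D / k_n) = √(2 × 11 / 4.7) = 2.16 V.
V_GS = 0.92 + 2.16 = 3.08 V.

V_GS = 3.08 V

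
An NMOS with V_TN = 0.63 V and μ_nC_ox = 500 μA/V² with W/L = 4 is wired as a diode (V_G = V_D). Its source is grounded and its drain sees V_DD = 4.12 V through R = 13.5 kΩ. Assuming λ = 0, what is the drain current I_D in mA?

With gate tied to drain, V_GS = V_DS ≥ V_GS − V_TN, so the device is in saturation.
k_n = μ_nC_ox · (W/L) = 2 mA/V².
KCL at the drain: ½ k_n (V_GS − V_TN)² = (V_DD − V_GS)/R.
Let x = V_GS − 0.63. Then 13.5 x² + x − 3.49 = 0, giving x = 0.473 V (positive root), so V_GS = 1.1 V.
I_D = (V_DD − V_GS)/R = (4.12 − 1.1) / 13.5 = 0.223 mA.

I_D = 0.223 mA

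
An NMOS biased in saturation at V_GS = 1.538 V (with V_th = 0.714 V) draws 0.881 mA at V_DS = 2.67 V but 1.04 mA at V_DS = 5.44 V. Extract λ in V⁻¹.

With V_GS fixed, I_D ∝ (1 + λ V_DS) in saturation, so I_D2/I_D1 = (1 + λ V_DS2)/(1 + λ V_DS1).
1.04/0.881 = 1.18 = (1 + 5.44 λ)/(1 + 2.67 λ).
Solving: λ (I_D1 V_DS2 − I_D2 V_DS1) = I_D2 − I_D1, so λ = (1.04 − 0.881) / (0.881 × 5.44 − 1.04 × 2.67) = 0.159 / 2.02 = 0.0789 V⁻¹.

λ = 0.0789 V⁻¹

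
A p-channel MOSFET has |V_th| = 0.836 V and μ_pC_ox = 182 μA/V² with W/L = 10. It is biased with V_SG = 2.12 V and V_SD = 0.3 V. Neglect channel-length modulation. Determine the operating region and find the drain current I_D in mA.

k_p = μ_pC_ox · (W/L) = 1.82 mA/V².
V_ov = V_SG − |V_th| = 2.12 − 0.836 = 1.28 V.
Since V_SD = 0.3 V < V_ov = 1.28 V, the device is in the triode region.
I_D = k_p [V_ov · V_SD − ½ V_SD²] = 1.82 × [1.28 × 0.3 − 0.5 × 0.3²] = 0.619 mA.

Triode; I_D = 0.619 mA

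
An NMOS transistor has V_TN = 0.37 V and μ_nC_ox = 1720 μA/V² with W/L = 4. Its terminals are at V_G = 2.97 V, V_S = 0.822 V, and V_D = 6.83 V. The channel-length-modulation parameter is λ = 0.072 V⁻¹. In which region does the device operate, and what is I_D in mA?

Saturation; I_D = 15.6 mA

V_GS = V_G − V_S = 2.97 − 0.822 = 2.15 V; V_DS = V_D − V_S = 6.83 − 0.822 = 6.01 V.
k_n = μ_nC_ox · (W/L) = 6.88 mA/V².
V_ov = V_GS − V_TN = 2.15 − 0.37 = 1.78 V.
Since V_DS = 6.01 V ≥ V_ov = 1.78 V, the device is in saturation.
I_D = ½ k_n V_ov² (1 + λ V_DS) = 0.5 × 6.88 × 1.78² × (1 + 0.072 × 6.01) = 15.6 mA.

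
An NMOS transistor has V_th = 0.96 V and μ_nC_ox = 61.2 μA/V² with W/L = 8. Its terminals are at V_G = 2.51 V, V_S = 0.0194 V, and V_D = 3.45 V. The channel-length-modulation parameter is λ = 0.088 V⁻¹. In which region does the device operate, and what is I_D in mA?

V_GS = V_G − V_S = 2.51 − 0.0194 = 2.49 V; V_DS = V_D − V_S = 3.45 − 0.0194 = 3.43 V.
k_n = μ_nC_ox · (W/L) = 0.4896 mA/V².
V_ov = V_GS − V_th = 2.49 − 0.96 = 1.53 V.
Since V_DS = 3.43 V ≥ V_ov = 1.53 V, the device is in saturation.
I_D = ½ k_n V_ov² (1 + λ V_DS) = 0.5 × 0.4896 × 1.53² × (1 + 0.088 × 3.43) = 0.747 mA.

Saturation; I_D = 0.747 mA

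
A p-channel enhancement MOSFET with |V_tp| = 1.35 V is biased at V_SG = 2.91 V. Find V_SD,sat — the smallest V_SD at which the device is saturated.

V_SD,sat = 1.56 V

The boundary between triode and saturation is V_SD = V_SG − |V_tp| = V_ov.
V_ov = 2.91 − 1.35 = 1.56 V.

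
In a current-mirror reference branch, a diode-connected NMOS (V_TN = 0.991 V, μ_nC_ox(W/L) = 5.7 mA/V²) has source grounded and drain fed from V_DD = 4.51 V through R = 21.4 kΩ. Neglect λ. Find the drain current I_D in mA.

I_D = 0.154 mA

With gate tied to drain, V_GS = V_DS ≥ V_GS − V_TN, so the device is in saturation.
KCL at the drain: ½ k_n (V_GS − V_TN)² = (V_DD − V_GS)/R.
Let x = V_GS − 0.991. Then 61 x² + x − 3.519 = 0, giving x = 0.232 V (positive root), so V_GS = 1.22 V.
I_D = (V_DD − V_GS)/R = (4.51 − 1.22) / 21.4 = 0.154 mA.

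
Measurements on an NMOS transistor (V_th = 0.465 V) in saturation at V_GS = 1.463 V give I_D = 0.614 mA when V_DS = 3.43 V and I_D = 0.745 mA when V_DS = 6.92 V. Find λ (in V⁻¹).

With V_GS fixed, I_D ∝ (1 + λ V_DS) in saturation, so I_D2/I_D1 = (1 + λ V_DS2)/(1 + λ V_DS1).
0.745/0.614 = 1.213 = (1 + 6.92 λ)/(1 + 3.43 λ).
Solving: λ (I_D1 V_DS2 − I_D2 V_DS1) = I_D2 − I_D1, so λ = (0.745 − 0.614) / (0.614 × 6.92 − 0.745 × 3.43) = 0.131 / 1.69 = 0.0774 V⁻¹.

λ = 0.0774 V⁻¹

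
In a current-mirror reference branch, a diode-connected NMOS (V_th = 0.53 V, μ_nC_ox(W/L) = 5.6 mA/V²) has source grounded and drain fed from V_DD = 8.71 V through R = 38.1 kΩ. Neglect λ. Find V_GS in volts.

With gate tied to drain, V_GS = V_DS ≥ V_GS − V_th, so the device is in saturation.
KCL at the drain: ½ k_n (V_GS − V_th)² = (V_DD − V_GS)/R.
Let x = V_GS − 0.53. Then 107 x² + x − 8.18 = 0, giving x = 0.272 V (positive root), so V_GS = 0.802 V.
I_D = (V_DD − V_GS)/R = (8.71 − 0.802) / 38.1 = 0.208 mA.

V_GS = 0.802 V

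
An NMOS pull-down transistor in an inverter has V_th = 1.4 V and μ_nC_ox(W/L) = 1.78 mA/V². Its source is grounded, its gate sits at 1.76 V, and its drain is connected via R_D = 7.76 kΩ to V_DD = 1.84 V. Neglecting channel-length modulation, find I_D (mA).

I_D = 0.115 mA

V_GS = V_G = 1.76 V, so V_ov = 1.76 − 1.4 = 0.36 V.
Assume saturation: I_D = ½ k_n V_ov² = 0.5 × 1.78 × 0.36² = 0.115 mA, giving V_DS = V_DD − I_D R_D = 1.84 − 0.115 × 7.76 = 0.945 V.
V_DS = 0.945 V ≥ V_ov = 0.36 V, confirming saturation.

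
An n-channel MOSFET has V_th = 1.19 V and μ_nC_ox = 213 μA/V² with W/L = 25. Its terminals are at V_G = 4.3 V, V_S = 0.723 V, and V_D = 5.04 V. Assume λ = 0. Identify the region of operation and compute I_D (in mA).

V_GS = V_G − V_S = 4.3 − 0.723 = 3.58 V; V_DS = V_D − V_S = 5.04 − 0.723 = 4.32 V.
k_n = μ_nC_ox · (W/L) = 5.325 mA/V².
V_ov = V_GS − V_th = 3.58 − 1.19 = 2.39 V.
Since V_DS = 4.32 V ≥ V_ov = 2.39 V, the device is in saturation.
I_D = ½ k_n V_ov² = 0.5 × 5.325 × 2.39² = 15.2 mA.

Saturation; I_D = 15.2 mA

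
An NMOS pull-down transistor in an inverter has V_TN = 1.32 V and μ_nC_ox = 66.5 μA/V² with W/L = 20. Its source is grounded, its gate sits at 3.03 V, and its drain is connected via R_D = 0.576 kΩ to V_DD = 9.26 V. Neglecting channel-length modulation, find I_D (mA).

I_D = 1.94 mA

V_GS = V_G = 3.03 V, so V_ov = 3.03 − 1.32 = 1.71 V.
k_n = μ_nC_ox · (W/L) = 1.33 mA/V².
Assume saturation: I_D = ½ k_n V_ov² = 0.5 × 1.33 × 1.71² = 1.94 mA, giving V_DS = V_DD − I_D R_D = 9.26 − 1.94 × 0.576 = 8.14 V.
V_DS = 8.14 V ≥ V_ov = 1.71 V, confirming saturation.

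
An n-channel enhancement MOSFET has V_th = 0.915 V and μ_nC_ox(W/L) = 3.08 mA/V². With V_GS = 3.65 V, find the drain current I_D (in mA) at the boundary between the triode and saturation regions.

I_D = 11.5 mA

At the boundary V_DS = V_ov = V_GS − V_th = 3.65 − 0.915 = 2.73 V.
I_D = ½ k_n V_ov² = 0.5 × 3.08 × 2.73² = 11.5 mA.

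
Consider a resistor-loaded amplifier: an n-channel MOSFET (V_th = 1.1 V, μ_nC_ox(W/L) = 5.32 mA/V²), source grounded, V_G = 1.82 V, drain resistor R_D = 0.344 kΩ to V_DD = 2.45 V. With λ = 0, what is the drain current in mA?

V_GS = V_G = 1.82 V, so V_ov = 1.82 − 1.1 = 0.72 V.
Assume saturation: I_D = ½ k_n V_ov² = 0.5 × 5.32 × 0.72² = 1.38 mA, giving V_DS = V_DD − I_D R_D = 2.45 − 1.38 × 0.344 = 1.98 V.
V_DS = 1.98 V ≥ V_ov = 0.72 V, confirming saturation.

I_D = 1.38 mA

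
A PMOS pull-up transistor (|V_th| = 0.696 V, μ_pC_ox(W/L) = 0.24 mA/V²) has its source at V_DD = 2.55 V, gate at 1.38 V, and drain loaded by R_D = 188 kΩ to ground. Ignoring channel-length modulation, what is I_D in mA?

I_D = 0.0129 mA

V_SG = V_DD − V_G = 2.55 − 1.38 = 1.17 V, so V_ov = 1.17 − 0.696 = 0.474 V.
Assume saturation: I_D = ½ k_p V_ov² = 0.5 × 0.24 × 0.474² = 0.027 mA, giving V_SD = V_DD − I_D R_D = 2.55 − 0.027 × 188 = -2.52 V.
But -2.52 V < V_ov = 0.474 V, so the device is actually in triode.
In triode I_D = k_p[V_ov V_SD − ½ V_SD²] and I_D = (V_DD − V_SD)/R_D. Equating: 22.6 V_SD² − 22.39 V_SD + 2.55 = 0, giving V_SD = 0.131 V (the root below V_ov).
I_D = (2.55 − 0.131) / 188 = 0.0129 mA.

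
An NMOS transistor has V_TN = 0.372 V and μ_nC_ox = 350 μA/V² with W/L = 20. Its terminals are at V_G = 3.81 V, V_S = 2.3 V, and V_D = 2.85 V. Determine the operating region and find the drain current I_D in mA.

V_GS = V_G − V_S = 3.81 − 2.3 = 1.51 V; V_DS = V_D − V_S = 2.85 − 2.3 = 0.55 V.
k_n = μ_nC_ox · (W/L) = 7 mA/V².
V_ov = V_GS − V_TN = 1.51 − 0.372 = 1.14 V.
Since V_DS = 0.55 V < V_ov = 1.14 V, the device is in the triode region.
I_D = k_n [V_ov · V_DS − ½ V_DS²] = 7 × [1.14 × 0.55 − 0.5 × 0.55²] = 3.32 mA.

Triode; I_D = 3.32 mA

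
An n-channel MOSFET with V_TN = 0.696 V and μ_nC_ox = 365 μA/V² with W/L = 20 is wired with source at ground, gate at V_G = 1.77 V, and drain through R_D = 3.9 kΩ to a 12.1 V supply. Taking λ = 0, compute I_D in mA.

V_GS = V_G = 1.77 V, so V_ov = 1.77 − 0.696 = 1.07 V.
k_n = μ_nC_ox · (W/L) = 7.3 mA/V².
Assume saturation: I_D = ½ k_n V_ov² = 0.5 × 7.3 × 1.07² = 4.21 mA, giving V_DS = V_DD − I_D R_D = 12.1 − 4.21 × 3.9 = -4.32 V.
But -4.32 V < V_ov = 1.07 V, so the device is actually in triode.
In triode I_D = k_n[V_ov V_DS − ½ V_DS²] and I_D = (V_DD − V_DS)/R_D. Equating: 14.2 V_DS² − 31.58 V_DS + 12.1 = 0, giving V_DS = 0.493 V (the root below V_ov).
I_D = (12.1 − 0.493) / 3.9 = 2.98 mA.

I_D = 2.98 mA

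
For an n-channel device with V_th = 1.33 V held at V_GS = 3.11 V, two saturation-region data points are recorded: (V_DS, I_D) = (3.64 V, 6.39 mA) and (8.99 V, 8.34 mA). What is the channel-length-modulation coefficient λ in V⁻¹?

λ = 0.0720 V⁻¹

With V_GS fixed, I_D ∝ (1 + λ V_DS) in saturation, so I_D2/I_D1 = (1 + λ V_DS2)/(1 + λ V_DS1).
8.34/6.39 = 1.305 = (1 + 8.99 λ)/(1 + 3.64 λ).
Solving: λ (I_D1 V_DS2 − I_D2 V_DS1) = I_D2 − I_D1, so λ = (8.34 − 6.39) / (6.39 × 8.99 − 8.34 × 3.64) = 1.95 / 27.1 = 0.072 V⁻¹.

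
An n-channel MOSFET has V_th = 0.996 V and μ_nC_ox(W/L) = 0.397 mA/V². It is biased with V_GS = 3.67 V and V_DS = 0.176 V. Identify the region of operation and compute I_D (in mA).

V_ov = V_GS − V_th = 3.67 − 0.996 = 2.67 V.
Since V_DS = 0.176 V < V_ov = 2.67 V, the device is in the triode region.
I_D = k_n [V_ov · V_DS − ½ V_DS²] = 0.397 × [2.67 × 0.176 − 0.5 × 0.176²] = 0.181 mA.

Triode; I_D = 0.181 mA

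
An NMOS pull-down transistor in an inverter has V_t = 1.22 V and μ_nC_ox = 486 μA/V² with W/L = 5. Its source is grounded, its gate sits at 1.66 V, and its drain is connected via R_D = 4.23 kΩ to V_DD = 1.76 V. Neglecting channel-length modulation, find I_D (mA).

I_D = 0.235 mA

V_GS = V_G = 1.66 V, so V_ov = 1.66 − 1.22 = 0.44 V.
k_n = μ_nC_ox · (W/L) = 2.43 mA/V².
Assume saturation: I_D = ½ k_n V_ov² = 0.5 × 2.43 × 0.44² = 0.235 mA, giving V_DS = V_DD − I_D R_D = 1.76 − 0.235 × 4.23 = 0.765 V.
V_DS = 0.765 V ≥ V_ov = 0.44 V, confirming saturation.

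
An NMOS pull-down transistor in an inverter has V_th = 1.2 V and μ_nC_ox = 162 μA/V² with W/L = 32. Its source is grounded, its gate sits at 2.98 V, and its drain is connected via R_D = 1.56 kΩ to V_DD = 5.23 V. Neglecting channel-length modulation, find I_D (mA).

I_D = 3.11 mA

V_GS = V_G = 2.98 V, so V_ov = 2.98 − 1.2 = 1.78 V.
k_n = μ_nC_ox · (W/L) = 5.184 mA/V².
Assume saturation: I_D = ½ k_n V_ov² = 0.5 × 5.184 × 1.78² = 8.21 mA, giving V_DS = V_DD − I_D R_D = 5.23 − 8.21 × 1.56 = -7.58 V.
But -7.58 V < V_ov = 1.78 V, so the device is actually in triode.
In triode I_D = k_n[V_ov V_DS − ½ V_DS²] and I_D = (V_DD − V_DS)/R_D. Equating: 4.04 V_DS² − 15.39 V_DS + 5.23 = 0, giving V_DS = 0.377 V (the root below V_ov).
I_D = (5.23 − 0.377) / 1.56 = 3.11 mA.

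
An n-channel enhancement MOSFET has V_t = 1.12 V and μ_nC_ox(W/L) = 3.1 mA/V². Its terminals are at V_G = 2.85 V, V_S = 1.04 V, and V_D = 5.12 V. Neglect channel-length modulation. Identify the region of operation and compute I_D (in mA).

Saturation; I_D = 0.738 mA

V_GS = V_G − V_S = 2.85 − 1.04 = 1.81 V; V_DS = V_D − V_S = 5.12 − 1.04 = 4.08 V.
V_ov = V_GS − V_t = 1.81 − 1.12 = 0.69 V.
Since V_DS = 4.08 V ≥ V_ov = 0.69 V, the device is in saturation.
I_D = ½ k_n V_ov² = 0.5 × 3.1 × 0.69² = 0.738 mA.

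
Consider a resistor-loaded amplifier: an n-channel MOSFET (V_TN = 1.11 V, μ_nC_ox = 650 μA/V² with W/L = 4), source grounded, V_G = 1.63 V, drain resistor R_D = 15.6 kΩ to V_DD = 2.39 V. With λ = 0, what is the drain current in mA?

I_D = 0.145 mA

V_GS = V_G = 1.63 V, so V_ov = 1.63 − 1.11 = 0.52 V.
k_n = μ_nC_ox · (W/L) = 2.6 mA/V².
Assume saturation: I_D = ½ k_n V_ov² = 0.5 × 2.6 × 0.52² = 0.352 mA, giving V_DS = V_DD − I_D R_D = 2.39 − 0.352 × 15.6 = -3.09 V.
But -3.09 V < V_ov = 0.52 V, so the device is actually in triode.
In triode I_D = k_n[V_ov V_DS − ½ V_DS²] and I_D = (V_DD − V_DS)/R_D. Equating: 20.3 V_DS² − 22.09 V_DS + 2.39 = 0, giving V_DS = 0.122 V (the root below V_ov).
I_D = (2.39 − 0.122) / 15.6 = 0.145 mA.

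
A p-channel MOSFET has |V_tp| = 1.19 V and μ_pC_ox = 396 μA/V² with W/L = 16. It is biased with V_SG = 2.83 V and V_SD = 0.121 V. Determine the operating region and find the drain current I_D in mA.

k_p = μ_pC_ox · (W/L) = 6.336 mA/V².
V_ov = V_SG − |V_tp| = 2.83 − 1.19 = 1.64 V.
Since V_SD = 0.121 V < V_ov = 1.64 V, the device is in the triode region.
I_D = k_p [V_ov · V_SD − ½ V_SD²] = 6.336 × [1.64 × 0.121 − 0.5 × 0.121²] = 1.21 mA.

Triode; I_D = 1.21 mA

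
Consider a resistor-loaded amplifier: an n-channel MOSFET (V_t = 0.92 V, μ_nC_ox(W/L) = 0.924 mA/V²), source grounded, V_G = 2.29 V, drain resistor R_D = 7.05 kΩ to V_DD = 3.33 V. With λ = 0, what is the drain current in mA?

V_GS = V_G = 2.29 V, so V_ov = 2.29 − 0.92 = 1.37 V.
Assume saturation: I_D = ½ k_n V_ov² = 0.5 × 0.924 × 1.37² = 0.867 mA, giving V_DS = V_DD − I_D R_D = 3.33 − 0.867 × 7.05 = -2.78 V.
But -2.78 V < V_ov = 1.37 V, so the device is actually in triode.
In triode I_D = k_n[V_ov V_DS − ½ V_DS²] and I_D = (V_DD − V_DS)/R_D. Equating: 3.26 V_DS² − 9.924 V_DS + 3.33 = 0, giving V_DS = 0.384 V (the root below V_ov).
I_D = (3.33 − 0.384) / 7.05 = 0.418 mA.

I_D = 0.418 mA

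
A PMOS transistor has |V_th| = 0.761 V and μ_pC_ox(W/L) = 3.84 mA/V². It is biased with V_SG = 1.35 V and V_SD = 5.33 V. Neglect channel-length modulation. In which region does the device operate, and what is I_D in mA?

V_ov = V_SG − |V_th| = 1.35 − 0.761 = 0.589 V.
Since V_SD = 5.33 V ≥ V_ov = 0.589 V, the device is in saturation.
I_D = ½ k_p V_ov² = 0.5 × 3.84 × 0.589² = 0.666 mA.

Saturation; I_D = 0.666 mA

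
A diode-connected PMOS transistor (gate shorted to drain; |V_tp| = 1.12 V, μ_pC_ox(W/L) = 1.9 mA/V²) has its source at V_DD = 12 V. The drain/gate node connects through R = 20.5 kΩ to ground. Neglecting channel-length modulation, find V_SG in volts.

V_SG = 1.84 V

With gate tied to drain, V_SG = V_SD ≥ V_SG − |V_tp|, so the device is in saturation.
KCL at the drain: ½ k_p (V_SG − |V_tp|)² = (V_DD − V_SG)/R.
Let x = V_SG − 1.12. Then 19.5 x² + x − 10.88 = 0, giving x = 0.722 V (positive root), so V_SG = 1.84 V.
I_D = (V_DD − V_SG)/R = (12 − 1.84) / 20.5 = 0.496 mA.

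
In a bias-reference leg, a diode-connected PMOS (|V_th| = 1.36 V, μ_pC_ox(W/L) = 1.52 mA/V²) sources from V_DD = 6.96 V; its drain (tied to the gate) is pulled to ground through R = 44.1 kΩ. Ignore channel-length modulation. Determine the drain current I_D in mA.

With gate tied to drain, V_SG = V_SD ≥ V_SG − |V_th|, so the device is in saturation.
KCL at the drain: ½ k_p (V_SG − |V_th|)² = (V_DD − V_SG)/R.
Let x = V_SG − 1.36. Then 33.5 x² + x − 5.6 = 0, giving x = 0.394 V (positive root), so V_SG = 1.75 V.
I_D = (V_DD − V_SG)/R = (6.96 − 1.75) / 44.1 = 0.118 mA.

I_D = 0.118 mA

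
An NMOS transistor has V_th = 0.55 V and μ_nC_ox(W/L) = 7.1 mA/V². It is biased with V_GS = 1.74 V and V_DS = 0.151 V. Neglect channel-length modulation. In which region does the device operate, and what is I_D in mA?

Triode; I_D = 1.19 mA

V_ov = V_GS − V_th = 1.74 − 0.55 = 1.19 V.
Since V_DS = 0.151 V < V_ov = 1.19 V, the device is in the triode region.
I_D = k_n [V_ov · V_DS − ½ V_DS²] = 7.1 × [1.19 × 0.151 − 0.5 × 0.151²] = 1.19 mA.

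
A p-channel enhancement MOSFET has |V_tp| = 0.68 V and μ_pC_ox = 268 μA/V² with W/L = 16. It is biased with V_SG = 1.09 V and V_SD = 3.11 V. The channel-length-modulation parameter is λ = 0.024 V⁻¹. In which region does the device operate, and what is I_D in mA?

Saturation; I_D = 0.387 mA

k_p = μ_pC_ox · (W/L) = 4.288 mA/V².
V_ov = V_SG − |V_tp| = 1.09 − 0.68 = 0.41 V.
Since V_SD = 3.11 V ≥ V_ov = 0.41 V, the device is in saturation.
I_D = ½ k_p V_ov² (1 + λ V_SD) = 0.5 × 4.288 × 0.41² × (1 + 0.024 × 3.11) = 0.387 mA.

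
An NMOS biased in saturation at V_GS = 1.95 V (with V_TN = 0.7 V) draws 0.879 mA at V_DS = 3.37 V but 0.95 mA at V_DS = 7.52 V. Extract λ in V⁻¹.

With V_GS fixed, I_D ∝ (1 + λ V_DS) in saturation, so I_D2/I_D1 = (1 + λ V_DS2)/(1 + λ V_DS1).
0.95/0.879 = 1.081 = (1 + 7.52 λ)/(1 + 3.37 λ).
Solving: λ (I_D1 V_DS2 − I_D2 V_DS1) = I_D2 − I_D1, so λ = (0.95 − 0.879) / (0.879 × 7.52 − 0.95 × 3.37) = 0.071 / 3.41 = 0.0208 V⁻¹.

λ = 0.0208 V⁻¹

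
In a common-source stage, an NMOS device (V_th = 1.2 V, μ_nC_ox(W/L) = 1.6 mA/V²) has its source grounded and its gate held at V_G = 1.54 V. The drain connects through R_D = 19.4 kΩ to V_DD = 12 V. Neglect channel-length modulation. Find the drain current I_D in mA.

I_D = 0.0925 mA

V_GS = V_G = 1.54 V, so V_ov = 1.54 − 1.2 = 0.34 V.
Assume saturation: I_D = ½ k_n V_ov² = 0.5 × 1.6 × 0.34² = 0.0925 mA, giving V_DS = V_DD − I_D R_D = 12 − 0.0925 × 19.4 = 10.2 V.
V_DS = 10.2 V ≥ V_ov = 0.34 V, confirming saturation.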